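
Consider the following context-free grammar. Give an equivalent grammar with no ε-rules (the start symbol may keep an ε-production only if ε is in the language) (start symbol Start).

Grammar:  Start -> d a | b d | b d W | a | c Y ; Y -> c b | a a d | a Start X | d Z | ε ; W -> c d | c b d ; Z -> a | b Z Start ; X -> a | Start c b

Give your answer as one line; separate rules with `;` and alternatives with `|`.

Nullable set = {Y}.
ε ∉ L(G), so no ε-production is kept.
Add the nullable-subset variants: Start → c Y gives c Y | c.

Start -> d a | b d | b d W | a | c Y | c; Y -> c b | a a d | a Start X | d Z; W -> c d | c b d; Z -> a | b Z Start; X -> a | Start c b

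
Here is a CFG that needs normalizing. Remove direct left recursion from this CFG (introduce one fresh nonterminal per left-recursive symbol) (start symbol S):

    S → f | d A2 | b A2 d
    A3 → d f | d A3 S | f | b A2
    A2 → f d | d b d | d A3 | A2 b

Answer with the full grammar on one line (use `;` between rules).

Directly left-recursive nonterminal: A2.
For A2: α = {b}, β = {f d, d b d, d A3}. Rewrite as A2 → β A2' and A2' → α A2' | ε.

S → f | d A2 | b A2 d; A3 → d f | d A3 S | f | b A2; A2 → f d A2' | d b d A2' | d A3 A2'; A2' → b A2' | ε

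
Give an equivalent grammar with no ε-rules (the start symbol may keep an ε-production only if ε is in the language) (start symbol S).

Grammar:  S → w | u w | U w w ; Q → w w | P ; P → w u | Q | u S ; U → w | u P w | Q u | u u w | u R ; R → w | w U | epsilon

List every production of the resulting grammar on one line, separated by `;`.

S → w | u w | U w w; Q → w w | P; P → w u | Q | u S; U → w | u P w | Q u | u u w | u R | u; R → w | w U

Nullable set = {R}.
ε ∉ L(G), so no ε-production is kept.
Expand every rule over subsets of its nullable positions: U → u R gives u R | u.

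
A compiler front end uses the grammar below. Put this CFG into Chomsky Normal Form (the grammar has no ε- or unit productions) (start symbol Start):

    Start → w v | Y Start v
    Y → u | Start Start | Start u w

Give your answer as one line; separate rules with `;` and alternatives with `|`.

Introduce a nonterminal for each terminal appearing in a rule of length ≥ 2: X1 → w, X2 → v, X3 → u.
Binarize each right-hand side of length ≥ 3 by chaining fresh nonterminals (Y1, Y2, …): affected rules were Start → Y Start X2; Y → Start X3 X1.

Start → X1 X2 | Y Y1; Y → u | Start Start | Start Y2; X1 → w; X2 → v; X3 → u; Y1 → Start X2; Y2 → X3 X1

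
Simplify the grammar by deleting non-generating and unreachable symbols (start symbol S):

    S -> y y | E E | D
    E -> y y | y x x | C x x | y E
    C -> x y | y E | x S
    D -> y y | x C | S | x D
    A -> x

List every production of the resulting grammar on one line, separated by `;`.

S -> y y | E E | D; E -> y y | y x x | C x x | y E; C -> x y | y E | x S; D -> y y | x C | S | x D

Generating nonterminals: {A, C, D, E, S}.
Reachable from S after that: {C, D, E, S}.
Removed useless symbols: {A} and every production mentioning them.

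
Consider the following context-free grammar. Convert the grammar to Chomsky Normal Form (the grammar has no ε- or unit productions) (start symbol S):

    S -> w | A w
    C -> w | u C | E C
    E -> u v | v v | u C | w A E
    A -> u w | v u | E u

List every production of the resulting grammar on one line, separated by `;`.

S -> w | A X1; C -> w | X2 C | E C; E -> X2 X3 | X3 X3 | X2 C | X1 Y1; A -> X2 X1 | X3 X2 | E X2; X1 -> w; X2 -> u; X3 -> v; Y1 -> A E

Introduce a nonterminal for each terminal appearing in a rule of length ≥ 2: X1 → w, X2 → u, X3 → v.
Binarize each right-hand side of length ≥ 3 by chaining fresh nonterminals (Y1, Y2, …): affected rules were E → X1 A E.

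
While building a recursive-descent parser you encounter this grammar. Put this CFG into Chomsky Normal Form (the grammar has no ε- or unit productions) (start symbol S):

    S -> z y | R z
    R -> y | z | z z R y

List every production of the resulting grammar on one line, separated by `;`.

Introduce a nonterminal for each terminal appearing in a rule of length ≥ 2: X1 → z, X2 → y.
Binarize each right-hand side of length ≥ 3 by chaining fresh nonterminals (Y1, Y2, …): affected rules were R → X1 X1 R X2.

S -> X1 X2 | R X1; R -> y | z | X1 Y1; X1 -> z; X2 -> y; Y1 -> X1 Y2; Y2 -> R X2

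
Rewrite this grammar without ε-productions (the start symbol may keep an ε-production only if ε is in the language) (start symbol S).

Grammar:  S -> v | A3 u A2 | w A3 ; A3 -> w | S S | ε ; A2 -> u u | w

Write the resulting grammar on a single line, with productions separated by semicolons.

S -> v | A3 u A2 | u A2 | w A3 | w; A3 -> w | S S; A2 -> u u | w

Nullable set = {A3}.
ε ∉ L(G), so no ε-production is kept.
Add the nullable-subset variants: S → A3 u A2 gives A3 u A2 | u A2. S → w A3 gives w A3 | w.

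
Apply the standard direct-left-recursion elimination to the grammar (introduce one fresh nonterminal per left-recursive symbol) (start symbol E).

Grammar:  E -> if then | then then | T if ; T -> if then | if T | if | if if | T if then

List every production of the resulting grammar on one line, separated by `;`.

E -> if then | then then | T if; T -> if then T' | if T T' | if T' | if if T'; T' -> if then T' | ε

Left recursion appears on T.
For T: α = {if then}, β = {if then, if T, if, if if}. Rewrite as T → β T' and T' → α T' | ε.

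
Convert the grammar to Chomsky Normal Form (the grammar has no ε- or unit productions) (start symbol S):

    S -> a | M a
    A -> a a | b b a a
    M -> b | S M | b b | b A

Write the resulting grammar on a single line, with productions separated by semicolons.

Introduce a nonterminal for each terminal appearing in a rule of length ≥ 2: X1 → a, X2 → b.
Binarize each right-hand side of length ≥ 3 by chaining fresh nonterminals (Y1, Y2, …): affected rules were A → X2 X2 X1 X1.

S -> a | M X1; A -> X1 X1 | X2 Y1; M -> b | S M | X2 X2 | X2 A; X1 -> a; X2 -> b; Y1 -> X2 Y2; Y2 -> X1 X1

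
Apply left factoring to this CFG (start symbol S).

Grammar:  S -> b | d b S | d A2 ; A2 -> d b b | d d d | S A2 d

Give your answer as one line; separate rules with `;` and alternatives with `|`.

S -> b | d S'; A2 -> S A2 d | d A2'; S' -> b S | A2; A2' -> b b | d d

S has alternatives sharing prefix 'd': factor to S → d S' with S' → b S | A2.
A2 has alternatives sharing prefix 'd': factor to A2 → d A2' with A2' → b b | d d.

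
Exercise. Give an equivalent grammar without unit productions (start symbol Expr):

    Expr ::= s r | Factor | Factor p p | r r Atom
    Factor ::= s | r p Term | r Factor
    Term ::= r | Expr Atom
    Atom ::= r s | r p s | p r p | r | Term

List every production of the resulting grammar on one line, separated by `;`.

Expr ::= s | r p Term | r Factor | s r | Factor p p | r r Atom; Factor ::= s | r p Term | r Factor; Term ::= r | Expr Atom; Atom ::= r | Expr Atom | r s | r p s | p r p

Unit pairs: Atom ⇒* {Term}; Expr ⇒* {Factor}.
For each unit pair (A, B), copy every non-unit production of B to A, then drop all unit productions.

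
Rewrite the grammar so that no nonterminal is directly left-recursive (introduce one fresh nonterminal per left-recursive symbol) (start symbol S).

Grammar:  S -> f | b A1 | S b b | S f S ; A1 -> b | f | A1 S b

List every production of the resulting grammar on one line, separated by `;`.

S -> f S' | b A1 S'; A1 -> b A1' | f A1'; S' -> b b S' | f S S' | ε; A1' -> S b A1' | ε

Left recursion appears on S, A1.
For S: α = {b b, f S}, β = {f, b A1}. Rewrite as S → β S' and S' → α S' | ε.
For A1: α = {S b}, β = {b, f}. Rewrite as A1 → β A1' and A1' → α A1' | ε.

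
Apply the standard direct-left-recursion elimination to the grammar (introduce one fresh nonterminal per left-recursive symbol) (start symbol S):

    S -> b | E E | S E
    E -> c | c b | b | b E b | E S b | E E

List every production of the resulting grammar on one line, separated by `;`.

S -> b S' | E E S'; E -> c E' | c b E' | b E' | b E b E'; S' -> E S' | ε; E' -> S b E' | E E' | ε

Left recursion appears on S, E.
For S: α = {E}, β = {b, E E}. Rewrite as S → β S' and S' → α S' | ε.
For E: α = {S b, E}, β = {c, c b, b, b E b}. Rewrite as E → β E' and E' → α E' | ε.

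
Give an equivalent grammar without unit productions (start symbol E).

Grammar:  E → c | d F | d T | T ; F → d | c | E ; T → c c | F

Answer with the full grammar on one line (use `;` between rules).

Unit pairs: E ⇒* {F, T}; F ⇒* {E, T}; T ⇒* {E, F}.
For each unit pair (A, B), copy every non-unit production of B to A, then drop all unit productions.

E → c | d F | d T | d | c c; F → c | d F | d T | d | c c; T → c | d F | d T | d | c c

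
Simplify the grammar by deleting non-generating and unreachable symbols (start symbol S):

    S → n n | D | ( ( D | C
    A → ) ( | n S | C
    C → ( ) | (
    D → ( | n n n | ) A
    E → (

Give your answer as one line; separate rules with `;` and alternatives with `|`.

Generating nonterminals: {A, C, D, E, S}.
Reachable from S after that: {A, C, D, S}.
Removed useless symbols: {E} and every production mentioning them.

S → n n | D | ( ( D | C; A → ) ( | n S | C; C → ( ) | (; D → ( | n n n | ) A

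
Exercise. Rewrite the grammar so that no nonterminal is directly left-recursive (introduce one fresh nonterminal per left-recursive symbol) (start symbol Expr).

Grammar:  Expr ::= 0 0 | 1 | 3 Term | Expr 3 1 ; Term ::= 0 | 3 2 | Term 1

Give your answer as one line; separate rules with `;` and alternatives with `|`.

Expr ::= 0 0 Expr1 | 1 Expr1 | 3 Term Expr1; Term ::= 0 Term1 | 3 2 Term1; Expr1 ::= 3 1 Expr1 | ε; Term1 ::= 1 Term1 | ε

Left recursion appears on Expr, Term.
For Expr: α = {3 1}, β = {0 0, 1, 3 Term}. Rewrite as Expr → β Expr1 and Expr1 → α Expr1 | ε.
For Term: α = {1}, β = {0, 3 2}. Rewrite as Term → β Term1 and Term1 → α Term1 | ε.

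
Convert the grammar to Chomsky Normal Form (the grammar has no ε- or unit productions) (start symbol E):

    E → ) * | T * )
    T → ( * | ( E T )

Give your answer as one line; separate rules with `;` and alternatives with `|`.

Introduce a nonterminal for each terminal appearing in a rule of length ≥ 2: X1 → ), X2 → *, X3 → (.
Binarize each right-hand side of length ≥ 3 by chaining fresh nonterminals (Y1, Y2, …): affected rules were E → T X2 X1; T → X3 E T X1.

E → X1 X2 | T Y1; T → X3 X2 | X3 Y2; X1 → ); X2 → *; X3 → (; Y1 → X2 X1; Y2 → E Y3; Y3 → T X1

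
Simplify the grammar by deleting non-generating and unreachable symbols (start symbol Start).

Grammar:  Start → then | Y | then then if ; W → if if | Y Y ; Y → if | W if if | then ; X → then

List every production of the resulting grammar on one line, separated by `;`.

Generating nonterminals: {Start, W, X, Y}.
Reachable from Start after that: {Start, W, Y}.
Removed useless symbols: {X} and every production mentioning them.

Start → then | Y | then then if; W → if if | Y Y; Y → if | W if if | then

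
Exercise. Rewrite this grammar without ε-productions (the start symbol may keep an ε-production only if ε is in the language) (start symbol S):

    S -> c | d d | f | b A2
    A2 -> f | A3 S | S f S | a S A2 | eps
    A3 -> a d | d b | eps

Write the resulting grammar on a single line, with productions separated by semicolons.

S -> c | d d | f | b A2 | b; A2 -> f | A3 S | S | S f S | a S A2 | a S; A3 -> a d | d b

Nullable nonterminals: {A2, A3}.
ε ∉ L(G), so no ε-production is kept.
For each production, add variants omitting each subset of nullable occurrences: S → b A2 gives b A2 | b. A2 → A3 S gives A3 S | S. A2 → a S A2 gives a S A2 | a S.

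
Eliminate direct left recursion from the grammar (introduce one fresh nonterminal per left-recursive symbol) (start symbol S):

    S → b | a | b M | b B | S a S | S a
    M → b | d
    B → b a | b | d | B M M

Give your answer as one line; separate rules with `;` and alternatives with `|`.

S, B are directly left-recursive.
For S: α = {a S, a}, β = {b, a, b M, b B}. Rewrite as S → β S' and S' → α S' | ε.
For B: α = {M M}, β = {b a, b, d}. Rewrite as B → β B' and B' → α B' | ε.

S → b S' | a S' | b M S' | b B S'; M → b | d; B → b a B' | b B' | d B'; S' → a S S' | a S' | ε; B' → M M B' | ε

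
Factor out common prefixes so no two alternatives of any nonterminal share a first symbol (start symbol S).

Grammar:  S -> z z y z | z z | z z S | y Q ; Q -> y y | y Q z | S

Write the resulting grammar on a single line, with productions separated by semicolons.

S -> y Q | z z S'; Q -> S | y Q'; S' -> y z | ε | S; Q' -> y | Q z

S has alternatives sharing prefix 'z z': factor to S → z z S' with S' → y z | ε | S.
Q has alternatives sharing prefix 'y': factor to Q → y Q' with Q' → y | Q z.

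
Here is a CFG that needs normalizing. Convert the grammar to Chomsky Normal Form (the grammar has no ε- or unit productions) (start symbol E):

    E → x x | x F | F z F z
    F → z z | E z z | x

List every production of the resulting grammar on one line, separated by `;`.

Introduce a nonterminal for each terminal appearing in a rule of length ≥ 2: X1 → x, X2 → z.
Binarize each right-hand side of length ≥ 3 by chaining fresh nonterminals (Y1, Y2, …): affected rules were E → F X2 F X2; F → E X2 X2.

E → X1 X1 | X1 F | F Y1; F → X2 X2 | E Y3 | x; X1 → x; X2 → z; Y1 → X2 Y2; Y2 → F X2; Y3 → X2 X2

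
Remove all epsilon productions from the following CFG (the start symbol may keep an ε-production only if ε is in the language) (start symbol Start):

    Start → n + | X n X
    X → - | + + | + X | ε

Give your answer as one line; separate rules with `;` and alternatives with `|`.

Start → n + | X n X | X n | n X | n; X → - | + + | + X | +

Nullable set = {X}.
ε ∉ L(G), so no ε-production is kept.
For each production, add variants omitting each subset of nullable occurrences: Start → X n X gives X n X | X n | n X | n. X → + X gives + X | +.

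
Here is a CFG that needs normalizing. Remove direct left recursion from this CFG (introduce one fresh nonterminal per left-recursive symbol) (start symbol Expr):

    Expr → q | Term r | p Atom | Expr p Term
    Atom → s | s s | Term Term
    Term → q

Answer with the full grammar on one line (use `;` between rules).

Expr → q Expr1 | Term r Expr1 | p Atom Expr1; Atom → s | s s | Term Term; Term → q; Expr1 → p Term Expr1 | ε

Left recursion appears on Expr.
For Expr: α = {p Term}, β = {q, Term r, p Atom}. Rewrite as Expr → β Expr1 and Expr1 → α Expr1 | ε.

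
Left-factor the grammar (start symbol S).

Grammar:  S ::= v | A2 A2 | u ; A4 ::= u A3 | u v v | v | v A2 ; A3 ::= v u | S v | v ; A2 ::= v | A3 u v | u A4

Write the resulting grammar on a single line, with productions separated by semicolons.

A4 has alternatives sharing prefix 'u': factor to A4 → u A4' with A4' → A3 | v v.
A4 has alternatives sharing prefix 'v': factor to A4 → v A4'' with A4'' → ε | A2.
A3 has alternatives sharing prefix 'v': factor to A3 → v A3' with A3' → u | ε.

S ::= v | A2 A2 | u; A4 ::= u A4' | v A4''; A3 ::= S v | v A3'; A2 ::= v | A3 u v | u A4; A4' ::= A3 | v v; A4'' ::= epsilon | A2; A3' ::= u | epsilon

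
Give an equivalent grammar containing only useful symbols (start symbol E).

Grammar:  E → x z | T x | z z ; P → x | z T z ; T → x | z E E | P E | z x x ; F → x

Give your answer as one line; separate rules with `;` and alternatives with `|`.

E → x z | T x | z z; P → x | z T z; T → x | z E E | P E | z x x

Generating nonterminals: {E, F, P, T}.
Reachable from E after that: {E, P, T}.
Removed useless symbols: {F} and every production mentioning them.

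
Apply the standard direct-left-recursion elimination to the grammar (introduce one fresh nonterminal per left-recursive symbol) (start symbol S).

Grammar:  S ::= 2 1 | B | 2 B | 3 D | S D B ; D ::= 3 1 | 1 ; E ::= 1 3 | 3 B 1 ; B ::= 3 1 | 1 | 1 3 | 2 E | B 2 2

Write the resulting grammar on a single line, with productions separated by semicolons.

S ::= 2 1 S' | B S' | 2 B S' | 3 D S'; D ::= 3 1 | 1; E ::= 1 3 | 3 B 1; B ::= 3 1 B' | 1 B' | 1 3 B' | 2 E B'; S' ::= D B S' | ε; B' ::= 2 2 B' | ε

Directly left-recursive nonterminals: S, B.
For S: α = {D B}, β = {2 1, B, 2 B, 3 D}. Rewrite as S → β S' and S' → α S' | ε.
For B: α = {2 2}, β = {3 1, 1, 1 3, 2 E}. Rewrite as B → β B' and B' → α B' | ε.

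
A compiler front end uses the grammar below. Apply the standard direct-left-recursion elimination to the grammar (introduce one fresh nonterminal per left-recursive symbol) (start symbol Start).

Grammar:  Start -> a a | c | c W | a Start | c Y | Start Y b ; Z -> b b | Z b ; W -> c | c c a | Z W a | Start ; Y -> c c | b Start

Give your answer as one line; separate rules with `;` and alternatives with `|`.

Directly left-recursive nonterminals: Start, Z.
For Start: α = {Y b}, β = {a a, c, c W, a Start, c Y}. Rewrite as Start → β Start1 and Start1 → α Start1 | ε.
For Z: α = {b}, β = {b b}. Rewrite as Z → β Z1 and Z1 → α Z1 | ε.

Start -> a a Start1 | c Start1 | c W Start1 | a Start Start1 | c Y Start1; Z -> b b Z1; W -> c | c c a | Z W a | Start; Y -> c c | b Start; Start1 -> Y b Start1 | epsilon; Z1 -> b Z1 | epsilon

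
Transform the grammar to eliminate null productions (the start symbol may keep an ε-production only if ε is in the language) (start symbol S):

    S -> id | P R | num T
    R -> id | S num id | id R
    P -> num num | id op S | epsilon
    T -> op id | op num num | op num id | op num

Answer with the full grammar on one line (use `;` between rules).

The nullable symbols are {P}.
ε ∉ L(G), so no ε-production is kept.
For each production, add variants omitting each subset of nullable occurrences: S → P R gives P R | R.

S -> id | P R | R | num T; R -> id | S num id | id R; P -> num num | id op S; T -> op id | op num num | op num id | op num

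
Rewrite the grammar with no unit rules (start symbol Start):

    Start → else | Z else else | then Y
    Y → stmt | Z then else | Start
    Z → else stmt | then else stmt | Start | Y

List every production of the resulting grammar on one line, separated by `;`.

Unit pairs: Y ⇒* {Start}; Z ⇒* {Start, Y}.
Replace each nonterminal's rules with the union of the non-unit rules of every nonterminal it unit-derives.

Start → else | Z else else | then Y; Y → else | Z else else | then Y | stmt | Z then else; Z → else stmt | then else stmt | else | Z else else | then Y | stmt | Z then else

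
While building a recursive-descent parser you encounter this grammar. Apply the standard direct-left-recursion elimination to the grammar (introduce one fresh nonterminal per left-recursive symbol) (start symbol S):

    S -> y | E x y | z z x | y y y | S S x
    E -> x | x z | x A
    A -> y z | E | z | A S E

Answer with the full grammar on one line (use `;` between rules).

Left recursion appears on S, A.
For S: α = {S x}, β = {y, E x y, z z x, y y y}. Rewrite as S → β S' and S' → α S' | ε.
For A: α = {S E}, β = {y z, E, z}. Rewrite as A → β A' and A' → α A' | ε.

S -> y S' | E x y S' | z z x S' | y y y S'; E -> x | x z | x A; A -> y z A' | E A' | z A'; S' -> S x S' | ε; A' -> S E A' | ε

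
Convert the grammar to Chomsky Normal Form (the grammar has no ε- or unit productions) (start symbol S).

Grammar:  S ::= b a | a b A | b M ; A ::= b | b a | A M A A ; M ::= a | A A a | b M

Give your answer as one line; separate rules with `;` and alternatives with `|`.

S ::= X1 X2 | X2 Y1 | X1 M; A ::= b | X1 X2 | A Y2; M ::= a | A Y4 | X1 M; X1 ::= b; X2 ::= a; Y1 ::= X1 A; Y2 ::= M Y3; Y3 ::= A A; Y4 ::= A X2

Introduce a nonterminal for each terminal appearing in a rule of length ≥ 2: X1 → b, X2 → a.
Binarize each right-hand side of length ≥ 3 by chaining fresh nonterminals (Y1, Y2, …): affected rules were S → X2 X1 A; A → A M A A; M → A A X2.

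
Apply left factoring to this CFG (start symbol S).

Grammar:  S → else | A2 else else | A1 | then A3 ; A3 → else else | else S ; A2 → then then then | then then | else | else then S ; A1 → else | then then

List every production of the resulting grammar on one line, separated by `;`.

S → else | A2 else else | A1 | then A3; A3 → else A3'; A2 → then then A2' | else A2''; A1 → else | then then; A3' → else | S; A2' → then | ε; A2'' → ε | then S

A3 has alternatives sharing prefix 'else': factor to A3 → else A3' with A3' → else | S.
A2 has alternatives sharing prefix 'then then': factor to A2 → then then A2' with A2' → then | ε.
A2 has alternatives sharing prefix 'else': factor to A2 → else A2'' with A2'' → ε | then S.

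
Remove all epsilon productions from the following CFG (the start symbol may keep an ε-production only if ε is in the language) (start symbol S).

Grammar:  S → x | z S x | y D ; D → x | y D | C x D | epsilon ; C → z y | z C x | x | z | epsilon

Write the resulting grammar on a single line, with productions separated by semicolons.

The nullable symbols are {C, D}.
ε ∉ L(G), so no ε-production is kept.
For each production, add variants omitting each subset of nullable occurrences: S → y D gives y D | y. D → y D gives y D | y. D → C x D gives C x D | C x | x D. C → z C x gives z C x | z x.

S → x | z S x | y D | y; D → x | y D | y | C x D | C x | x D; C → z y | z C x | z x | x | z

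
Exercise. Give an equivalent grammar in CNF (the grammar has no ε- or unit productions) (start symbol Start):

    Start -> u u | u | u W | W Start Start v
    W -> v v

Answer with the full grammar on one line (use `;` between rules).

Start -> X1 X1 | u | X1 W | W Y1; W -> X2 X2; X1 -> u; X2 -> v; Y1 -> Start Y2; Y2 -> Start X2

Introduce a nonterminal for each terminal appearing in a rule of length ≥ 2: X1 → u, X2 → v.
Binarize each right-hand side of length ≥ 3 by chaining fresh nonterminals (Y1, Y2, …): affected rules were Start → W Start Start X2.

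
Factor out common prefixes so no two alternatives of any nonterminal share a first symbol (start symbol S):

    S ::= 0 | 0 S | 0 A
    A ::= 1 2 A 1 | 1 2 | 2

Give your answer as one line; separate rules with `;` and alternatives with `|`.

S has alternatives sharing prefix '0': factor to S → 0 S' with S' → ε | S | A.
A has alternatives sharing prefix '1 2': factor to A → 1 2 A' with A' → A 1 | ε.

S ::= 0 S'; A ::= 2 | 1 2 A'; S' ::= ε | S | A; A' ::= A 1 | ε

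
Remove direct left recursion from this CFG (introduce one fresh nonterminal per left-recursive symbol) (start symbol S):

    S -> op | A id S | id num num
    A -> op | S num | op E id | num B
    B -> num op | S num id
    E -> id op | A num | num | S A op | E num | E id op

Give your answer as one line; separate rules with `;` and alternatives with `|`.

S -> op | A id S | id num num; A -> op | S num | op E id | num B; B -> num op | S num id; E -> id op E' | A num E' | num E' | S A op E'; E' -> num E' | id op E' | eps

Left recursion appears on E.
For E: α = {num, id op}, β = {id op, A num, num, S A op}. Rewrite as E → β E' and E' → α E' | ε.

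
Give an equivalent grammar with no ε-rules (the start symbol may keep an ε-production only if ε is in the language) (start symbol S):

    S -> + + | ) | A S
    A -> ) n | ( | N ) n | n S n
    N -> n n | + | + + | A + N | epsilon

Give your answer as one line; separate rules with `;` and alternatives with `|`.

S -> + + | ) | A S; A -> ) n | ( | N ) n | n S n; N -> n n | + | + + | A + N | A +

Nullable nonterminals: {N}.
ε ∉ L(G), so no ε-production is kept.
Add the nullable-subset variants: N → A + N gives A + N | A +.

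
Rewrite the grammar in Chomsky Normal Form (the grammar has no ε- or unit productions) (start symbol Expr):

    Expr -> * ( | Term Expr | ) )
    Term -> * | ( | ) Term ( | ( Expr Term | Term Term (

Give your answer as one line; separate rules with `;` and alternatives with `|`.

Introduce a nonterminal for each terminal appearing in a rule of length ≥ 2: X1 → *, X2 → (, X3 → ).
Binarize each right-hand side of length ≥ 3 by chaining fresh nonterminals (Y1, Y2, …): affected rules were Term → X3 Term X2; Term → X2 Expr Term; Term → Term Term X2.

Expr -> X1 X2 | Term Expr | X3 X3; Term -> * | ( | X3 Y1 | X2 Y2 | Term Y3; X1 -> *; X2 -> (; X3 -> ); Y1 -> Term X2; Y2 -> Expr Term; Y3 -> Term X2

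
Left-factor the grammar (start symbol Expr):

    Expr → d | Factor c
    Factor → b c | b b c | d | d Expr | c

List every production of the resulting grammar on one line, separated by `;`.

Factor has alternatives sharing prefix 'b': factor to Factor → b Factor1 with Factor1 → c | b c.
Factor has alternatives sharing prefix 'd': factor to Factor → d Factor2 with Factor2 → ε | Expr.

Expr → d | Factor c; Factor → c | b Factor1 | d Factor2; Factor1 → c | b c; Factor2 → ε | Expr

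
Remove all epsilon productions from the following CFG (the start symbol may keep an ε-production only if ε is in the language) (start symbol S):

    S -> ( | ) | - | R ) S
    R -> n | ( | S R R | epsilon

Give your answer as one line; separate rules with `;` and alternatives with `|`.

S -> ( | ) | - | R ) S | ) S; R -> n | ( | S R R | S R | S

Nullable nonterminals: {R}.
ε ∉ L(G), so no ε-production is kept.
Expand every rule over subsets of its nullable positions: S → R ) S gives R ) S | ) S. R → S R R gives S R R | S R | S.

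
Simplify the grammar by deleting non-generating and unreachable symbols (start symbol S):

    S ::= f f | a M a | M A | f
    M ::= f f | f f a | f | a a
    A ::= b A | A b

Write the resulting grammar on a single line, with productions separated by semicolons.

S ::= f f | a M a | f; M ::= f f | f f a | f | a a

Generating nonterminals: {M, S}.
Reachable from S after that: {M, S}.
Removed useless symbols: {A} and every production mentioning them.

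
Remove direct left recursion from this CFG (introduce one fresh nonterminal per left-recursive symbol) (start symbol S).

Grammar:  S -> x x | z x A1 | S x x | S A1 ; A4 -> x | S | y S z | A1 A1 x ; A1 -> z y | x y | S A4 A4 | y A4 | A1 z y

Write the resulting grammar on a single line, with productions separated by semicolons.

S -> x x S' | z x A1 S'; A4 -> x | S | y S z | A1 A1 x; A1 -> z y A1' | x y A1' | S A4 A4 A1' | y A4 A1'; S' -> x x S' | A1 S' | ε; A1' -> z y A1' | ε

Left recursion appears on S, A1.
For S: α = {x x, A1}, β = {x x, z x A1}. Rewrite as S → β S' and S' → α S' | ε.
For A1: α = {z y}, β = {z y, x y, S A4 A4, y A4}. Rewrite as A1 → β A1' and A1' → α A1' | ε.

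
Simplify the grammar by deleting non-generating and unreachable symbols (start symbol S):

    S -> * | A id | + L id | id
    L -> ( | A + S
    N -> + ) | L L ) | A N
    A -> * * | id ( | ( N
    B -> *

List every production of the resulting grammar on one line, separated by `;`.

Generating nonterminals: {A, B, L, N, S}.
Reachable from S after that: {A, L, N, S}.
Removed useless symbols: {B} and every production mentioning them.

S -> * | A id | + L id | id; L -> ( | A + S; N -> + ) | L L ) | A N; A -> * * | id ( | ( N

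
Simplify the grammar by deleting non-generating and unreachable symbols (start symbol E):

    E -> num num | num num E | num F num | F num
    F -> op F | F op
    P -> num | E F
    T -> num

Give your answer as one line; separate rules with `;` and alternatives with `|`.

Generating nonterminals: {E, P, T}.
Reachable from E after that: {E}.
Removed useless symbols: {F, P, T} and every production mentioning them.

E -> num num | num num E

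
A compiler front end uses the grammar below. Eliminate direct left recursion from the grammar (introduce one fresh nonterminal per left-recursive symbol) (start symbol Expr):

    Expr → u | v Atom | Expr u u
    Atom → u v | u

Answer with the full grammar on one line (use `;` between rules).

Expr → u Expr1 | v Atom Expr1; Atom → u v | u; Expr1 → u u Expr1 | ε

Expr is directly left-recursive.
For Expr: α = {u u}, β = {u, v Atom}. Rewrite as Expr → β Expr1 and Expr1 → α Expr1 | ε.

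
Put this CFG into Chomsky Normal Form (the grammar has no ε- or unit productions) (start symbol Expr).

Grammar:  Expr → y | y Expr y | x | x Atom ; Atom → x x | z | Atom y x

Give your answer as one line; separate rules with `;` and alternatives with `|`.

Introduce a nonterminal for each terminal appearing in a rule of length ≥ 2: X1 → y, X2 → x.
Binarize each right-hand side of length ≥ 3 by chaining fresh nonterminals (Y1, Y2, …): affected rules were Expr → X1 Expr X1; Atom → Atom X1 X2.

Expr → y | X1 Y1 | x | X2 Atom; Atom → X2 X2 | z | Atom Y2; X1 → y; X2 → x; Y1 → Expr X1; Y2 → X1 X2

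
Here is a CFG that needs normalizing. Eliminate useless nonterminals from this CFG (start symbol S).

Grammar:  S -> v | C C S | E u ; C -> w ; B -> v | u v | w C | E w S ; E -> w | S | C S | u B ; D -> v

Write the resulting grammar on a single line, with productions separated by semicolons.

S -> v | C C S | E u; C -> w; B -> v | u v | w C | E w S; E -> w | S | C S | u B

Generating nonterminals: {B, C, D, E, S}.
Reachable from S after that: {B, C, E, S}.
Removed useless symbols: {D} and every production mentioning them.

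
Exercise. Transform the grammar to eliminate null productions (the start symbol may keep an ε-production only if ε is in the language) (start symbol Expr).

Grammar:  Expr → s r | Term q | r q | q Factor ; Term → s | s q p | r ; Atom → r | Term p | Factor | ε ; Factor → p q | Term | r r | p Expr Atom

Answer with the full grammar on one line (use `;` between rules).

Nullable set = {Atom}.
ε ∉ L(G), so no ε-production is kept.
Add the nullable-subset variants: Factor → p Expr Atom gives p Expr Atom | p Expr.

Expr → s r | Term q | r q | q Factor; Term → s | s q p | r; Atom → r | Term p | Factor; Factor → p q | Term | r r | p Expr Atom | p Expr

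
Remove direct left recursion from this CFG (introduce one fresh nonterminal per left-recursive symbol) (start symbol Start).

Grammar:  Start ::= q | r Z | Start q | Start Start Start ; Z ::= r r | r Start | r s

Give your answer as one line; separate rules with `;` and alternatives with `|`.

Start ::= q Start1 | r Z Start1; Z ::= r r | r Start | r s; Start1 ::= q Start1 | Start Start Start1 | epsilon

Directly left-recursive nonterminal: Start.
For Start: α = {q, Start Start}, β = {q, r Z}. Rewrite as Start → β Start1 and Start1 → α Start1 | ε.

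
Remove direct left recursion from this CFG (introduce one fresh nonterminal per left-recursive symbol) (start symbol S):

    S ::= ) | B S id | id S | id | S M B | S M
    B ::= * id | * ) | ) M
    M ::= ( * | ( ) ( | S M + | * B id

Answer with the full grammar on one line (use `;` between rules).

S is directly left-recursive.
For S: α = {M B, M}, β = {), B S id, id S, id}. Rewrite as S → β S' and S' → α S' | ε.

S ::= ) S' | B S id S' | id S S' | id S'; B ::= * id | * ) | ) M; M ::= ( * | ( ) ( | S M + | * B id; S' ::= M B S' | M S' | ε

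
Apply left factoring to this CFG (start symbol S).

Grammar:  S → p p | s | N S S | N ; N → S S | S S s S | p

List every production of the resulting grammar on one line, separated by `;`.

S → p p | s | N S'; N → p | S S N'; S' → S S | ε; N' → ε | s S

S has alternatives sharing prefix 'N': factor to S → N S' with S' → S S | ε.
N has alternatives sharing prefix 'S S': factor to N → S S N' with N' → ε | s S.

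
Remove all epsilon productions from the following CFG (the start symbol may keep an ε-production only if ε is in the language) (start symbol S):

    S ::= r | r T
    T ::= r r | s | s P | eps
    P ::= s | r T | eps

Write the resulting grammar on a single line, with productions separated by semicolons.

S ::= r | r T; T ::= r r | s | s P; P ::= s | r T | r

The nullable symbols are {P, T}.
ε ∉ L(G), so no ε-production is kept.
Expand every rule over subsets of its nullable positions: P → r T gives r T | r.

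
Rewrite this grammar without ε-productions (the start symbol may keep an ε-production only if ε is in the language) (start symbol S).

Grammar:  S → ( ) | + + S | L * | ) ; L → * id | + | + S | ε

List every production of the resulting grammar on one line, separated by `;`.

S → ( ) | + + S | L * | * | ); L → * id | + | + S

The nullable symbols are {L}.
ε ∉ L(G), so no ε-production is kept.
For each production, add variants omitting each subset of nullable occurrences: S → L * gives L * | *.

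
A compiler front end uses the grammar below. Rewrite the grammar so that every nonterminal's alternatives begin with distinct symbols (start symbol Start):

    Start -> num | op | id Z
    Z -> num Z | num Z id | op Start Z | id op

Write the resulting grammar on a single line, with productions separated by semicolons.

Z has alternatives sharing prefix 'num Z': factor to Z → num Z Z1 with Z1 → ε | id.

Start -> num | op | id Z; Z -> op Start Z | id op | num Z Z1; Z1 -> ε | id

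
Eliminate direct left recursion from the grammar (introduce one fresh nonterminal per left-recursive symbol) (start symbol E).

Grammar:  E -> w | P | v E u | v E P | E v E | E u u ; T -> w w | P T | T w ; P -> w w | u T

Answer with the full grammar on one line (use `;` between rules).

Left recursion appears on E, T.
For E: α = {v E, u u}, β = {w, P, v E u, v E P}. Rewrite as E → β E' and E' → α E' | ε.
For T: α = {w}, β = {w w, P T}. Rewrite as T → β T' and T' → α T' | ε.

E -> w E' | P E' | v E u E' | v E P E'; T -> w w T' | P T T'; P -> w w | u T; E' -> v E E' | u u E' | ε; T' -> w T' | ε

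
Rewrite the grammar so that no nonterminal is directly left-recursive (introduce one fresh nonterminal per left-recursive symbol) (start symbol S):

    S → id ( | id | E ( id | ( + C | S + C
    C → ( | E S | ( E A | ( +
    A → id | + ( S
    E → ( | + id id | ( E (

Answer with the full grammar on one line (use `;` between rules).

S → id ( S' | id S' | E ( id S' | ( + C S'; C → ( | E S | ( E A | ( +; A → id | + ( S; E → ( | + id id | ( E (; S' → + C S' | ε

Directly left-recursive nonterminal: S.
For S: α = {+ C}, β = {id (, id, E ( id, ( + C}. Rewrite as S → β S' and S' → α S' | ε.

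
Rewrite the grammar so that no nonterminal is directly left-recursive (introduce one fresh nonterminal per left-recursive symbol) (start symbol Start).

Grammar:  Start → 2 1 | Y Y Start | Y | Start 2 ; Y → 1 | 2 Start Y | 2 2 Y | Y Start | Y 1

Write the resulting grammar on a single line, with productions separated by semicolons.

Left recursion appears on Start, Y.
For Start: α = {2}, β = {2 1, Y Y Start, Y}. Rewrite as Start → β Start1 and Start1 → α Start1 | ε.
For Y: α = {Start, 1}, β = {1, 2 Start Y, 2 2 Y}. Rewrite as Y → β Y1 and Y1 → α Y1 | ε.

Start → 2 1 Start1 | Y Y Start Start1 | Y Start1; Y → 1 Y1 | 2 Start Y Y1 | 2 2 Y Y1; Start1 → 2 Start1 | ε; Y1 → Start Y1 | 1 Y1 | ε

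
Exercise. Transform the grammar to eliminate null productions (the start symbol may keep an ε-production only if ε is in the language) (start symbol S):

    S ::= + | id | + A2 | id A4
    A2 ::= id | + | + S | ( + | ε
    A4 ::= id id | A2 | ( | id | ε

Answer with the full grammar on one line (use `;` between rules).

The nullable symbols are {A2, A4}.
ε ∉ L(G), so no ε-production is kept.

S ::= + | id | + A2 | id A4; A2 ::= id | + | + S | ( +; A4 ::= id id | A2 | ( | id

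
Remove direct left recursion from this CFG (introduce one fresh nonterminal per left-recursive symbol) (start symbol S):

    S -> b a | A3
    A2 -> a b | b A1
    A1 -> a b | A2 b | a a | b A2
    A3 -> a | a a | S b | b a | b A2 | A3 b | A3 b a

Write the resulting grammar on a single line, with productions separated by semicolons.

A3 is directly left-recursive.
For A3: α = {b, b a}, β = {a, a a, S b, b a, b A2}. Rewrite as A3 → β A3' and A3' → α A3' | ε.

S -> b a | A3; A2 -> a b | b A1; A1 -> a b | A2 b | a a | b A2; A3 -> a A3' | a a A3' | S b A3' | b a A3' | b A2 A3'; A3' -> b A3' | b a A3' | ε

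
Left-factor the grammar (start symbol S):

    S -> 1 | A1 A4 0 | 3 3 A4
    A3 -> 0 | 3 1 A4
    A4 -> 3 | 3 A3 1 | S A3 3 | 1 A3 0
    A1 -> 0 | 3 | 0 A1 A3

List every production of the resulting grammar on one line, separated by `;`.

A4 has alternatives sharing prefix '3': factor to A4 → 3 A4' with A4' → ε | A3 1.
A1 has alternatives sharing prefix '0': factor to A1 → 0 A1' with A1' → ε | A1 A3.

S -> 1 | A1 A4 0 | 3 3 A4; A3 -> 0 | 3 1 A4; A4 -> S A3 3 | 1 A3 0 | 3 A4'; A1 -> 3 | 0 A1'; A4' -> ε | A3 1; A1' -> ε | A1 A3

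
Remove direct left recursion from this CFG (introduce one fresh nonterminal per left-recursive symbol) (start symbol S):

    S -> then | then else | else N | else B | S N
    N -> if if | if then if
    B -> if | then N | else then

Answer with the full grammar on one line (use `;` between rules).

S -> then S' | then else S' | else N S' | else B S'; N -> if if | if then if; B -> if | then N | else then; S' -> N S' | ε

S is directly left-recursive.
For S: α = {N}, β = {then, then else, else N, else B}. Rewrite as S → β S' and S' → α S' | ε.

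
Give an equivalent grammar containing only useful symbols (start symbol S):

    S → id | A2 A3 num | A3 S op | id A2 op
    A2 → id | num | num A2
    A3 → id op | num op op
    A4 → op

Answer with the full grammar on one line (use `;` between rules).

S → id | A2 A3 num | A3 S op | id A2 op; A2 → id | num | num A2; A3 → id op | num op op

Generating nonterminals: {A2, A3, A4, S}.
Reachable from S after that: {A2, A3, S}.
Removed useless symbols: {A4} and every production mentioning them.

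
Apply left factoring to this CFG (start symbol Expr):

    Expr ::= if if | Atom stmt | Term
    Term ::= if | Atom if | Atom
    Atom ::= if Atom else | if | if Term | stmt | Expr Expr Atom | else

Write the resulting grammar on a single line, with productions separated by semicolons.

Term has alternatives sharing prefix 'Atom': factor to Term → Atom Term1 with Term1 → if | ε.
Atom has alternatives sharing prefix 'if': factor to Atom → if Atom1 with Atom1 → Atom else | ε | Term.

Expr ::= if if | Atom stmt | Term; Term ::= if | Atom Term1; Atom ::= stmt | Expr Expr Atom | else | if Atom1; Term1 ::= if | ε; Atom1 ::= Atom else | ε | Term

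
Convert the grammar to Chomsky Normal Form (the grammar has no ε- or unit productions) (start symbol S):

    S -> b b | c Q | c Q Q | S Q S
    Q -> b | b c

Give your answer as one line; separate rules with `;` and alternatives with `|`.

S -> X1 X1 | X2 Q | X2 Y1 | S Y2; Q -> b | X1 X2; X1 -> b; X2 -> c; Y1 -> Q Q; Y2 -> Q S

Introduce a nonterminal for each terminal appearing in a rule of length ≥ 2: X1 → b, X2 → c.
Binarize each right-hand side of length ≥ 3 by chaining fresh nonterminals (Y1, Y2, …): affected rules were S → X2 Q Q; S → S Q S.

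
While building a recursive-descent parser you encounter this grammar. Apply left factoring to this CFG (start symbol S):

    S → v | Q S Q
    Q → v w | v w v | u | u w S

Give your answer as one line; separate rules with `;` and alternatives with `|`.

Q has alternatives sharing prefix 'v w': factor to Q → v w Q' with Q' → ε | v.
Q has alternatives sharing prefix 'u': factor to Q → u Q'' with Q'' → ε | w S.

S → v | Q S Q; Q → v w Q' | u Q''; Q' → ε | v; Q'' → ε | w S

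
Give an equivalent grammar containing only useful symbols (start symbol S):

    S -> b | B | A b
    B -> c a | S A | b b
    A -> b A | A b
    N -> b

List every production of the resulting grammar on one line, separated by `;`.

S -> b | B; B -> c a | b b

Generating nonterminals: {B, N, S}.
Reachable from S after that: {B, S}.
Removed useless symbols: {A, N} and every production mentioning them.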